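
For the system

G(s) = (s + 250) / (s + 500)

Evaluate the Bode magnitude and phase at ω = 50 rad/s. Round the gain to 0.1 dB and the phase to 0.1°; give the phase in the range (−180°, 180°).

-5.9 dB, 5.6°

At s = jω = j50:
zero (s+250): 250 + j50 → |·| = √(250²+50²) = √65000 ≈ 254.95, ∠ = arctan(50/250) ≈ 11.31°
pole (s+500): 500 + j50 → |·| = √(500²+50²) = √252500 ≈ 502.49, ∠ = arctan(50/500) ≈ 5.71°
|G| = 1 · 254.95 / 502.49 ≈ 0.50737
Gain = 20 log₁₀(0.50737) ≈ -5.89 dB
∠G = 11.31° − 5.71° = 5.60°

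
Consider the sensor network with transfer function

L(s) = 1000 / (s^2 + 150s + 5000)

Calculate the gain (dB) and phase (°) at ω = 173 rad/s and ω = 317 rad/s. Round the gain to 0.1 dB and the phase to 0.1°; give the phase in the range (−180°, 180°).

Substitute s = j173:
Numerator: 1000 = 1000 + j0
Denominator: (j173)^2 + 150(j173) + 5000 = -24929 + j25950
|N| = √(1000² + 0²) ≈ 1000, ∠N ≈ 0.00°
|D| = √(24929² + 25950²) ≈ 35984, ∠D ≈ 133.85°
|L| = 1000 / 35984 ≈ 0.02779
Gain = 20 log₁₀(0.02779) ≈ -31.12 dB
∠L = 0.00° − 133.85° = -133.85°

Substitute s = j317:
Numerator: 1000 = 1000 + j0
Denominator: (j317)^2 + 150(j317) + 5000 = -95489 + j47550
|N| = √(1000² + 0²) ≈ 1000, ∠N ≈ 0.00°
|D| = √(95489² + 47550²) ≈ 1.0667e+05, ∠D ≈ 153.53°
|L| = 1000 / 1.0667e+05 ≈ 0.0093747
Gain = 20 log₁₀(0.0093747) ≈ -40.56 dB
∠L = 0.00° − 153.53° = -153.53°

ω = 173: -31.1 dB, -133.9°; ω = 317: -40.6 dB, -153.5°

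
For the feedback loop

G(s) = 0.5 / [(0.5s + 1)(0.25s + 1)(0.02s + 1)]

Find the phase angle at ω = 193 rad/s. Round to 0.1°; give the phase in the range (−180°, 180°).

106.3°

At ω = 193 rad/s:
pole (1 + j193·0.5) = 1 + j96.5 → |·| ≈ 96.505, ∠ ≈ 89.41°
pole (1 + j193·0.25) = 1 + j48.25 → |·| ≈ 48.26, ∠ ≈ 88.81°
pole (1 + j193·0.02) = 1 + j3.86 → |·| ≈ 3.9874, ∠ ≈ 75.48°
∠G = (0°) − (89.41° + 88.81° + 75.48°) = -253.70° ≡ 106.30° (principal value)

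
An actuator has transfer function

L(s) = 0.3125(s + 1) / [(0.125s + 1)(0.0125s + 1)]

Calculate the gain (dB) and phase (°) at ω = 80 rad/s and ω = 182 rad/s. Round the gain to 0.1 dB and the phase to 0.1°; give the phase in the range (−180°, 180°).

At ω = 80 rad/s:
zero (1 + j80·1) = 1 + j80 → |·| ≈ 80.006, ∠ ≈ 89.28°
pole (1 + j80·0.125) = 1 + j10 → |·| ≈ 10.05, ∠ ≈ 84.29°
pole (1 + j80·0.0125) = 1 + j1 → |·| ≈ 1.4142, ∠ ≈ 45.00°
|L| = 0.3125 · 80.006 / (10.05 · 1.4142) ≈ 1.7591
Gain = 20 log₁₀(1.7591) ≈ 4.91 dB
∠L = (89.28°) − (84.29° + 45.00°) = -40.01°

At ω = 182 rad/s:
zero (1 + j182·1) = 1 + j182 → |·| ≈ 182, ∠ ≈ 89.69°
pole (1 + j182·0.125) = 1 + j22.75 → |·| ≈ 22.772, ∠ ≈ 87.48°
pole (1 + j182·0.0125) = 1 + j2.275 → |·| ≈ 2.4851, ∠ ≈ 66.27°
|L| = 0.3125 · 182 / (22.772 · 2.4851) ≈ 1.005
Gain = 20 log₁₀(1.005) ≈ 0.04 dB
∠L = (89.69°) − (87.48° + 66.27°) = -64.06°

ω = 80: 4.9 dB, -40.0°; ω = 182: 0.0 dB, -64.1°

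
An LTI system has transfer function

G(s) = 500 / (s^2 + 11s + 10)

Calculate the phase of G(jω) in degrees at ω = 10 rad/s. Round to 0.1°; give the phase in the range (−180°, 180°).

Substitute s = j10:
Numerator: 500 = 500 + j0
Denominator: (j10)^2 + 11(j10) + 10 = -90 + j110
|N| = √(500² + 0²) ≈ 500, ∠N ≈ 0.00°
|D| = √(90² + 110²) ≈ 142.13, ∠D ≈ 129.29°
∠G = 0.00° − 129.29° = -129.29°

-129.3°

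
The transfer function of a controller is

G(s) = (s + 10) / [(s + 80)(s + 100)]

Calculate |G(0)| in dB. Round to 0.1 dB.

-58.1 dB

G(0) = 1·10 / (80·100) = 0.00125
20 log₁₀(0.00125) ≈ -58.06 dB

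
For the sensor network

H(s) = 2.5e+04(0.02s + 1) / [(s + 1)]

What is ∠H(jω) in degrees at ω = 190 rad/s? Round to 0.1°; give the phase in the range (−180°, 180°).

At ω = 190 rad/s:
zero (1 + j190·0.02) = 1 + j3.8 → |·| ≈ 3.9294, ∠ ≈ 75.26°
pole (1 + j190·1) = 1 + j190 → |·| ≈ 190, ∠ ≈ 89.70°
∠H = (75.26°) − (89.70°) = -14.44°

-14.4°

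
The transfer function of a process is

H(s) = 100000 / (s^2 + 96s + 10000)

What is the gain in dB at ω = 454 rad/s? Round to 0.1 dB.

At s = jω = j454:
quadratic: (j454)² + 96·j454 + 10000 = -196116 + j43584 → |·| ≈ 2.009e+05, ∠ ≈ 167.47°
|H| = 100000 / 2.009e+05 ≈ 0.49776
Gain = 20 log₁₀(0.49776) ≈ -6.06 dB

-6.1 dB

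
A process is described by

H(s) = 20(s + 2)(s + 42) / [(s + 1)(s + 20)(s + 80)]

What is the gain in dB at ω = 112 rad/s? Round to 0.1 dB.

At s = jω = j112:
zero (s+2): 2 + j112 → |·| = √(2²+112²) = √12548 ≈ 112.02, ∠ = arctan(112/2) ≈ 88.98°
zero (s+42): 42 + j112 → |·| = √(42²+112²) = √14308 ≈ 119.62, ∠ = arctan(112/42) ≈ 69.44°
pole (s+1): 1 + j112 → |·| = √(1²+112²) = √12545 ≈ 112, ∠ = arctan(112/1) ≈ 89.49°
pole (s+20): 20 + j112 → |·| = √(20²+112²) = √12944 ≈ 113.77, ∠ = arctan(112/20) ≈ 79.88°
pole (s+80): 80 + j112 → |·| = √(80²+112²) = √18944 ≈ 137.64, ∠ = arctan(112/80) ≈ 54.46°
|H| = 20 · 13400 / 1.7538e+06 ≈ 0.15281
Gain = 20 log₁₀(0.15281) ≈ -16.32 dB

-16.3 dB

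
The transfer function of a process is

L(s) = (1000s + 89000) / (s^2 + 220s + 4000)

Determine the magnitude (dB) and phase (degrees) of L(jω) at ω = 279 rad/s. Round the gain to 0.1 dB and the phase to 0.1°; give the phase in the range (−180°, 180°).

Substitute s = j279:
Numerator: 1000(j279) + 89000 = 89000 + j279000
Denominator: (j279)^2 + 220(j279) + 4000 = -73841 + j61380
|N| = √(89000² + 279000²) ≈ 2.9285e+05, ∠N ≈ 72.31°
|D| = √(73841² + 61380²) ≈ 96021, ∠D ≈ 140.27°
|L| = 2.9285e+05 / 96021 ≈ 3.0499
Gain = 20 log₁₀(3.0499) ≈ 9.69 dB
∠L = 72.31° − 140.27° = -67.96°

9.7 dB, -68.0°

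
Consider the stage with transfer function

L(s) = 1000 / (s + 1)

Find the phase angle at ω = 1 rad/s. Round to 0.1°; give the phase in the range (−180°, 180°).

At s = jω = j1:
pole (s+1): 1 + j1 → |·| = √(1²+1²) = √2 ≈ 1.4142, ∠ = arctan(1/1) ≈ 45.00°
∠L = 0.00° − 45.00° = -45.00°

-45.0°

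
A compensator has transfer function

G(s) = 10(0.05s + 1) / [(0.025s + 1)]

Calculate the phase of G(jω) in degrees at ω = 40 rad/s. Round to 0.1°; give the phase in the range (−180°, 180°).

18.4°

At ω = 40 rad/s:
zero (1 + j40·0.05) = 1 + j2 → |·| ≈ 2.2361, ∠ ≈ 63.43°
pole (1 + j40·0.025) = 1 + j1 → |·| ≈ 1.4142, ∠ ≈ 45.00°
∠G = (63.43°) − (45.00°) = 18.43°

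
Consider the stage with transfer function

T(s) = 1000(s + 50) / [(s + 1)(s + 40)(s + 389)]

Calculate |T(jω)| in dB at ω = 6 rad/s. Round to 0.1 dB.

-5.6 dB

At s = jω = j6:
zero (s+50): 50 + j6 → |·| = √(50²+6²) = √2536 ≈ 50.359, ∠ = arctan(6/50) ≈ 6.84°
pole (s+1): 1 + j6 → |·| = √(1²+6²) = √37 ≈ 6.0828, ∠ = arctan(6/1) ≈ 80.54°
pole (s+40): 40 + j6 → |·| = √(40²+6²) = √1636 ≈ 40.447, ∠ = arctan(6/40) ≈ 8.53°
pole (s+389): 389 + j6 → |·| = √(389²+6²) = √151357 ≈ 389.05, ∠ = arctan(6/389) ≈ 0.88°
|T| = 1000 · 50.359 / 95718 ≈ 0.52612
Gain = 20 log₁₀(0.52612) ≈ -5.58 dB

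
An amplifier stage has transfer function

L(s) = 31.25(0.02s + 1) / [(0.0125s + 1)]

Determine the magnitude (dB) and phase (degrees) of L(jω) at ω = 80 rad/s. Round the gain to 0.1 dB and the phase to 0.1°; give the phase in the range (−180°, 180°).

32.4 dB, 13.0°

At ω = 80 rad/s:
zero (1 + j80·0.02) = 1 + j1.6 → |·| ≈ 1.8868, ∠ ≈ 57.99°
pole (1 + j80·0.0125) = 1 + j1 → |·| ≈ 1.4142, ∠ ≈ 45.00°
|L| = 31.25 · 1.8868 / (1.4142) ≈ 41.693
Gain = 20 log₁₀(41.693) ≈ 32.40 dB
∠L = (57.99°) − (45.00°) = 12.99°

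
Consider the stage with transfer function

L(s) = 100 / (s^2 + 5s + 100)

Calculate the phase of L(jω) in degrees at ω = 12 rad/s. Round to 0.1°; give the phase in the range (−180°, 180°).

-126.3°

At s = jω = j12:
quadratic: (j12)² + 5·j12 + 100 = -44 + j60 → |·| ≈ 74.404, ∠ ≈ 126.25°
∠L = 0.00° − 126.25° = -126.25°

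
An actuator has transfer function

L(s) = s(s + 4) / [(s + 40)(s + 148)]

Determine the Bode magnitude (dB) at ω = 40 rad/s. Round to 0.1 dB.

-14.6 dB

At s = jω = j40:
zero (s+4): 4 + j40 → |·| = √(4²+40²) = √1616 ≈ 40.2, ∠ = arctan(40/4) ≈ 84.29°
zero at origin: s = j40 → |·| = 40, ∠ = 90.00°
pole (s+40): 40 + j40 → |·| = √(40²+40²) = √3200 ≈ 56.569, ∠ = arctan(40/40) ≈ 45.00°
pole (s+148): 148 + j40 → |·| = √(148²+40²) = √23504 ≈ 153.31, ∠ = arctan(40/148) ≈ 15.12°
|L| = 1 · 1608 / 8672.6 ≈ 0.18541
Gain = 20 log₁₀(0.18541) ≈ -14.64 dB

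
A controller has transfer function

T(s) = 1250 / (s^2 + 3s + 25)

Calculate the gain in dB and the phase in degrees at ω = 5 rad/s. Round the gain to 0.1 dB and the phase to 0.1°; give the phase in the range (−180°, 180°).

At s = jω = j5:
quadratic: (j5)² + 3·j5 + 25 = 0 + j15 → |·| ≈ 15, ∠ ≈ 90.00°
|T| = 1250 / 15 ≈ 83.333
Gain = 20 log₁₀(83.333) ≈ 38.42 dB
∠T = 0.00° − 90.00° = -90.00°

38.4 dB, -90.0°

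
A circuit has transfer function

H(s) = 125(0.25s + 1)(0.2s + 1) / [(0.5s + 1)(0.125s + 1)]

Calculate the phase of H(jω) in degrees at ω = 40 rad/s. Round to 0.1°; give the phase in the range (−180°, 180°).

At ω = 40 rad/s:
zero (1 + j40·0.25) = 1 + j10 → |·| ≈ 10.05, ∠ ≈ 84.29°
zero (1 + j40·0.2) = 1 + j8 → |·| ≈ 8.0623, ∠ ≈ 82.87°
pole (1 + j40·0.5) = 1 + j20 → |·| ≈ 20.025, ∠ ≈ 87.14°
pole (1 + j40·0.125) = 1 + j5 → |·| ≈ 5.099, ∠ ≈ 78.69°
∠H = (84.29° + 82.87°) − (87.14° + 78.69°) = 1.33°

1.3°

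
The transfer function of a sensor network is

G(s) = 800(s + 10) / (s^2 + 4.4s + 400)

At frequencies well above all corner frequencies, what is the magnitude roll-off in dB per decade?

Each pole contributes −20 dB/decade at high frequency; each zero contributes +20 dB/decade.
Net: 1 zero(s) − 2 pole(s) → -20 dB/decade.

-20 dB/decade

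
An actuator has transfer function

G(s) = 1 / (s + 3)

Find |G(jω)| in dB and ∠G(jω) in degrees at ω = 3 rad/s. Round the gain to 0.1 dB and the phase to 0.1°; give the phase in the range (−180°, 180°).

-12.6 dB, -45.0°

At s = jω = j3:
pole (s+3): 3 + j3 → |·| = √(3²+3²) = √18 ≈ 4.2426, ∠ = arctan(3/3) ≈ 45.00°
|G| = 1 / 4.2426 ≈ 0.2357
Gain = 20 log₁₀(0.2357) ≈ -12.55 dB
∠G = 0.00° − 45.00° = -45.00°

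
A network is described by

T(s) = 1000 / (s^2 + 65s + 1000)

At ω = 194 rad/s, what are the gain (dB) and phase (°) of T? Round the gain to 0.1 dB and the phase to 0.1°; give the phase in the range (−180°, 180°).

-31.8 dB, -161.0°

Substitute s = j194:
Numerator: 1000 = 1000 + j0
Denominator: (j194)^2 + 65(j194) + 1000 = -36636 + j12610
|N| = √(1000² + 0²) ≈ 1000, ∠N ≈ 0.00°
|D| = √(36636² + 12610²) ≈ 38745, ∠D ≈ 161.01°
|T| = 1000 / 38745 ≈ 0.02581
Gain = 20 log₁₀(0.02581) ≈ -31.76 dB
∠T = 0.00° − 161.01° = -161.01°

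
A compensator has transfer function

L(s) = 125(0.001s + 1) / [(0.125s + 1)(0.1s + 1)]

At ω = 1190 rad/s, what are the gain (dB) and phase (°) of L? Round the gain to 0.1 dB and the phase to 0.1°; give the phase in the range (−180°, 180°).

At ω = 1190 rad/s:
zero (1 + j1190·0.001) = 1 + j1.19 → |·| ≈ 1.5544, ∠ ≈ 49.96°
pole (1 + j1190·0.125) = 1 + j148.75 → |·| ≈ 148.75, ∠ ≈ 89.61°
pole (1 + j1190·0.1) = 1 + j119 → |·| ≈ 119, ∠ ≈ 89.52°
|L| = 125 · 1.5544 / (148.75 · 119) ≈ 0.010977
Gain = 20 log₁₀(0.010977) ≈ -39.19 dB
∠L = (49.96°) − (89.61° + 89.52°) = -129.17°

-39.2 dB, -129.2°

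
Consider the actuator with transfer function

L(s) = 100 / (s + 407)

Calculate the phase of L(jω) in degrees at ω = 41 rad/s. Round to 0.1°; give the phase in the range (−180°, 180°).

-5.8°

Substitute s = j41:
Numerator: 100 = 100 + j0
Denominator: (j41) + 407 = 407 + j41
|N| = √(100² + 0²) ≈ 100, ∠N ≈ 0.00°
|D| = √(407² + 41²) ≈ 409.06, ∠D ≈ 5.75°
∠L = 0.00° − 5.75° = -5.75°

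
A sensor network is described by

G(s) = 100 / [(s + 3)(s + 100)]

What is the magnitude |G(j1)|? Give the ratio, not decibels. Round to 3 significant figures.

0.316

At s = jω = j1:
pole (s+3): 3 + j1 → |·| = √(3²+1²) = √10 ≈ 3.1623, ∠ = arctan(1/3) ≈ 18.43°
pole (s+100): 100 + j1 → |·| = √(100²+1²) = √10001 ≈ 100, ∠ = arctan(1/100) ≈ 0.57°
|G| = 100 / 316.23 ≈ 0.31623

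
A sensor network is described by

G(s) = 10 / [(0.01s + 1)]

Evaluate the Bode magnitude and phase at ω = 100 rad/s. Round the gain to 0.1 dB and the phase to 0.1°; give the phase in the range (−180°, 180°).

At ω = 100 rad/s:
pole (1 + j100·0.01) = 1 + j1 → |·| ≈ 1.4142, ∠ ≈ 45.00°
|G| = 10 · 1 / (1.4142) ≈ 7.0711
Gain = 20 log₁₀(7.0711) ≈ 16.99 dB
∠G = (0°) − (45.00°) = -45.00°

17.0 dB, -45.0°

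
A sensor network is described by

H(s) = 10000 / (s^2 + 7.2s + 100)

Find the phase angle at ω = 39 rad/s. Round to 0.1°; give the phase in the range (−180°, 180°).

-168.8°

At s = jω = j39:
quadratic: (j39)² + 7.2·j39 + 100 = -1421 + j280.8 → |·| ≈ 1448.5, ∠ ≈ 168.82°
∠H = 0.00° − 168.82° = -168.82°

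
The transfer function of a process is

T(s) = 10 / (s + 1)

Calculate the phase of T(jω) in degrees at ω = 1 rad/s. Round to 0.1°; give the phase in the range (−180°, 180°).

-45.0°

Substitute s = j1:
Numerator: 10 = 10 + j0
Denominator: (j1) + 1 = 1 + j1
|N| = √(10² + 0²) ≈ 10, ∠N ≈ 0.00°
|D| = √(1² + 1²) ≈ 1.4142, ∠D ≈ 45.00°
∠T = 0.00° − 45.00° = -45.00°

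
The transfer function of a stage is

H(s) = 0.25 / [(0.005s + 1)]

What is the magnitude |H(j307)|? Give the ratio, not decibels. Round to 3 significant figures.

At ω = 307 rad/s:
pole (1 + j307·0.005) = 1 + j1.535 → |·| ≈ 1.832, ∠ ≈ 56.92°
|H| = 0.25 · 1 / (1.832) ≈ 0.13646

0.136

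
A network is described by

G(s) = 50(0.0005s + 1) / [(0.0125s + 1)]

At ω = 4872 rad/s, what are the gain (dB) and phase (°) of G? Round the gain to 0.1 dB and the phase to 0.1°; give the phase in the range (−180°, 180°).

At ω = 4872 rad/s:
zero (1 + j4872·0.0005) = 1 + j2.436 → |·| ≈ 2.6333, ∠ ≈ 67.68°
pole (1 + j4872·0.0125) = 1 + j60.9 → |·| ≈ 60.908, ∠ ≈ 89.06°
|G| = 50 · 2.6333 / (60.908) ≈ 2.1617
Gain = 20 log₁₀(2.1617) ≈ 6.70 dB
∠G = (67.68°) − (89.06°) = -21.38°

6.7 dB, -21.4°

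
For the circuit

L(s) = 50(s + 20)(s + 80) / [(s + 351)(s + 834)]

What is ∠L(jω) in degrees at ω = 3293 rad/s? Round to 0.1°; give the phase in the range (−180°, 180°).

18.6°

At s = jω = j3293:
zero (s+20): 20 + j3293 → |·| = √(20²+3293²) = √10844249 ≈ 3293.1, ∠ = arctan(3293/20) ≈ 89.65°
zero (s+80): 80 + j3293 → |·| = √(80²+3293²) = √10850249 ≈ 3294, ∠ = arctan(3293/80) ≈ 88.61°
pole (s+351): 351 + j3293 → |·| = √(351²+3293²) = √10967050 ≈ 3311.7, ∠ = arctan(3293/351) ≈ 83.92°
pole (s+834): 834 + j3293 → |·| = √(834²+3293²) = √11539405 ≈ 3397, ∠ = arctan(3293/834) ≈ 75.79°
∠L = 178.26° − 159.71° = 18.55°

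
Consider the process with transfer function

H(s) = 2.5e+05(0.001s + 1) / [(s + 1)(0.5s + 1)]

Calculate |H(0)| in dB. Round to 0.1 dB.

H(0) = 2.5e+05 · 1 / 1 = 2.5e+05
20 log₁₀(2.5e+05) ≈ 107.96 dB

108.0 dB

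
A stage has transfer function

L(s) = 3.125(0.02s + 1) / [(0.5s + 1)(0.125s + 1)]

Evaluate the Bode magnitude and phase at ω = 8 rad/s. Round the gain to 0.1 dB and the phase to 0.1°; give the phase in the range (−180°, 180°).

At ω = 8 rad/s:
zero (1 + j8·0.02) = 1 + j0.16 → |·| ≈ 1.0127, ∠ ≈ 9.09°
pole (1 + j8·0.5) = 1 + j4 → |·| ≈ 4.1231, ∠ ≈ 75.96°
pole (1 + j8·0.125) = 1 + j1 → |·| ≈ 1.4142, ∠ ≈ 45.00°
|L| = 3.125 · 1.0127 / (4.1231 · 1.4142) ≈ 0.54275
Gain = 20 log₁₀(0.54275) ≈ -5.31 dB
∠L = (9.09°) − (75.96° + 45.00°) = -111.87°

-5.3 dB, -111.9°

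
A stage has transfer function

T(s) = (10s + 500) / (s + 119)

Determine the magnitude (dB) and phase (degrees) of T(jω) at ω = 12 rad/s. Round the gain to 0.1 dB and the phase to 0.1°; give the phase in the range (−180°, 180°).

12.7 dB, 7.7°

Substitute s = j12:
Numerator: 10(j12) + 500 = 500 + j120
Denominator: (j12) + 119 = 119 + j12
|N| = √(500² + 120²) ≈ 514.2, ∠N ≈ 13.50°
|D| = √(119² + 12²) ≈ 119.6, ∠D ≈ 5.76°
|T| = 514.2 / 119.6 ≈ 4.2993
Gain = 20 log₁₀(4.2993) ≈ 12.67 dB
∠T = 13.50° − 5.76° = 7.74°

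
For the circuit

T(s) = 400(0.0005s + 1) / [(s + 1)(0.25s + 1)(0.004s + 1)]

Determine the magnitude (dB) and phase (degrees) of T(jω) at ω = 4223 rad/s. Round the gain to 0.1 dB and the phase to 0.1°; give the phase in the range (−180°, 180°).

-98.1 dB, 158.1°

At ω = 4223 rad/s:
zero (1 + j4223·0.0005) = 1 + j2.1115 → |·| ≈ 2.3363, ∠ ≈ 64.66°
pole (1 + j4223·1) = 1 + j4223 → |·| ≈ 4223, ∠ ≈ 89.99°
pole (1 + j4223·0.25) = 1 + j1055.75 → |·| ≈ 1055.8, ∠ ≈ 89.95°
pole (1 + j4223·0.004) = 1 + j16.892 → |·| ≈ 16.922, ∠ ≈ 86.61°
|T| = 400 · 2.3363 / (4223 · 1055.8 · 16.922) ≈ 1.2386e-05
Gain = 20 log₁₀(1.2386e-05) ≈ -98.14 dB
∠T = (64.66°) − (89.99° + 89.95° + 86.61°) = -201.89° ≡ 158.11° (principal value)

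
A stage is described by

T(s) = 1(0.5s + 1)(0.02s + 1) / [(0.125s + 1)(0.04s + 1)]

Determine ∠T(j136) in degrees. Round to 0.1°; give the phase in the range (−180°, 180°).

At ω = 136 rad/s:
zero (1 + j136·0.5) = 1 + j68 → |·| ≈ 68.007, ∠ ≈ 89.16°
zero (1 + j136·0.02) = 1 + j2.72 → |·| ≈ 2.898, ∠ ≈ 69.81°
pole (1 + j136·0.125) = 1 + j17 → |·| ≈ 17.029, ∠ ≈ 86.63°
pole (1 + j136·0.04) = 1 + j5.44 → |·| ≈ 5.5311, ∠ ≈ 79.58°
∠T = (89.16° + 69.81°) − (86.63° + 79.58°) = -7.24°

-7.2°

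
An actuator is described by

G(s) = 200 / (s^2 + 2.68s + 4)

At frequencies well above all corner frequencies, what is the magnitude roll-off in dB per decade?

Each pole contributes −20 dB/decade at high frequency; each zero contributes +20 dB/decade.
Net: 0 zero(s) − 2 pole(s) → -40 dB/decade.

-40 dB/decade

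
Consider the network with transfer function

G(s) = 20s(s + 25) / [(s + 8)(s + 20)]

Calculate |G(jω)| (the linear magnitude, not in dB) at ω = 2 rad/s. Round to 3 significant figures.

At s = jω = j2:
zero (s+25): 25 + j2 → |·| = √(25²+2²) = √629 ≈ 25.08, ∠ = arctan(2/25) ≈ 4.57°
zero at origin: s = j2 → |·| = 2, ∠ = 90.00°
pole (s+8): 8 + j2 → |·| = √(8²+2²) = √68 ≈ 8.2462, ∠ = arctan(2/8) ≈ 14.04°
pole (s+20): 20 + j2 → |·| = √(20²+2²) = √404 ≈ 20.1, ∠ = arctan(2/20) ≈ 5.71°
|G| = 20 · 50.16 / 165.75 ≈ 6.0525

6.05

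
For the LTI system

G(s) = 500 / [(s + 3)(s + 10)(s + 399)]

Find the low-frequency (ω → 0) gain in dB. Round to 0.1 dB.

G(0) = 500 / (3·10·399) ≈ 0.041771
20 log₁₀(0.041771) ≈ -27.58 dB

-27.6 dB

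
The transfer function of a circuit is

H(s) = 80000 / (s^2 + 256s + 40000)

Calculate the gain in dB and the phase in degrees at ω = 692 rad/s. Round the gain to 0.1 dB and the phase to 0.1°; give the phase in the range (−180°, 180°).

-15.4 dB, -158.0°

At s = jω = j692:
quadratic: (j692)² + 256·j692 + 40000 = -438864 + j177152 → |·| ≈ 4.7327e+05, ∠ ≈ 158.02°
|H| = 80000 / 4.7327e+05 ≈ 0.16904
Gain = 20 log₁₀(0.16904) ≈ -15.44 dB
∠H = 0.00° − 158.02° = -158.02°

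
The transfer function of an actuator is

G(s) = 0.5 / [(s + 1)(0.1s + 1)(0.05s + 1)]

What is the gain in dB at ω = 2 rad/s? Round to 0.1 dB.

At ω = 2 rad/s:
pole (1 + j2·1) = 1 + j2 → |·| ≈ 2.2361, ∠ ≈ 63.43°
pole (1 + j2·0.1) = 1 + j0.2 → |·| ≈ 1.0198, ∠ ≈ 11.31°
pole (1 + j2·0.05) = 1 + j0.1 → |·| ≈ 1.005, ∠ ≈ 5.71°
|G| = 0.5 · 1 / (2.2361 · 1.0198 · 1.005) ≈ 0.21817
Gain = 20 log₁₀(0.21817) ≈ -13.22 dB

-13.2 dB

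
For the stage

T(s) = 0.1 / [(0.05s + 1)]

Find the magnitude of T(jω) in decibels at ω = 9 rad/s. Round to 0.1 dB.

At ω = 9 rad/s:
pole (1 + j9·0.05) = 1 + j0.45 → |·| ≈ 1.0966, ∠ ≈ 24.23°
|T| = 0.1 · 1 / (1.0966) ≈ 0.091191
Gain = 20 log₁₀(0.091191) ≈ -20.80 dB

-20.8 dB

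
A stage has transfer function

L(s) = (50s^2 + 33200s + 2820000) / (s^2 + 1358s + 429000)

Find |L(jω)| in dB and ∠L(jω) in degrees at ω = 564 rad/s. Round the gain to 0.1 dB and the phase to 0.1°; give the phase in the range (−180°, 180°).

29.4 dB, 43.2°

Substitute s = j564:
Numerator: 50(j564)^2 + 33200(j564) + 2820000 = -13084800 + j18724800
Denominator: (j564)^2 + 1358(j564) + 429000 = 110904 + j765912
|N| = √(13084800² + 18724800²) ≈ 2.2844e+07, ∠N ≈ 124.95°
|D| = √(110904² + 765912²) ≈ 7.739e+05, ∠D ≈ 81.76°
|L| = 2.2844e+07 / 7.739e+05 ≈ 29.518
Gain = 20 log₁₀(29.518) ≈ 29.40 dB
∠L = 124.95° − 81.76° = 43.19°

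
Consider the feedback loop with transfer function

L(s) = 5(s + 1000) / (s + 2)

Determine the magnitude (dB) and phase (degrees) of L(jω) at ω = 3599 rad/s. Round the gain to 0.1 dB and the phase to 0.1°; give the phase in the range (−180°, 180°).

14.3 dB, -15.5°

At s = jω = j3599:
zero (s+1000): 1000 + j3599 → |·| = √(1000²+3599²) = √13952801 ≈ 3735.3, ∠ = arctan(3599/1000) ≈ 74.47°
pole (s+2): 2 + j3599 → |·| = √(2²+3599²) = √12952805 ≈ 3599, ∠ = arctan(3599/2) ≈ 89.97°
|L| = 5 · 3735.3 / 3599 ≈ 5.1894
Gain = 20 log₁₀(5.1894) ≈ 14.30 dB
∠L = 74.47° − 89.97° = -15.50°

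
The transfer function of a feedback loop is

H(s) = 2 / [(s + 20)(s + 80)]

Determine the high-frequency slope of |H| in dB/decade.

Each pole contributes −20 dB/decade at high frequency; each zero contributes +20 dB/decade.
Net: 0 zero(s) − 2 pole(s) → -40 dB/decade.

-40 dB/decade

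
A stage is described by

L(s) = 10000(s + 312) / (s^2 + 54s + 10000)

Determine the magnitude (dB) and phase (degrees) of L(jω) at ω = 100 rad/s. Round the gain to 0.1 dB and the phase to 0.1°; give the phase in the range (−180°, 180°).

At s = jω = j100:
zero (s+312): 312 + j100 → |·| = √(312²+100²) = √107344 ≈ 327.63, ∠ = arctan(100/312) ≈ 17.77°
quadratic: (j100)² + 54·j100 + 10000 = 0 + j5400 → |·| ≈ 5400, ∠ ≈ 90.00°
|L| = 10000 · 327.63 / 5400 ≈ 606.72
Gain = 20 log₁₀(606.72) ≈ 55.66 dB
∠L = 17.77° − 90.00° = -72.23°

55.7 dB, -72.2°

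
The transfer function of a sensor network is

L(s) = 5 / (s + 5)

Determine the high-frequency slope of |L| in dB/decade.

-20 dB/decade

Each pole contributes −20 dB/decade at high frequency; each zero contributes +20 dB/decade.
Net: 0 zero(s) − 1 pole(s) → -20 dB/decade.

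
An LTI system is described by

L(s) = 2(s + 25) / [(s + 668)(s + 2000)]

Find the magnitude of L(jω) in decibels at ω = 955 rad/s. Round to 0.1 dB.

At s = jω = j955:
zero (s+25): 25 + j955 → |·| = √(25²+955²) = √912650 ≈ 955.33, ∠ = arctan(955/25) ≈ 88.50°
pole (s+668): 668 + j955 → |·| = √(668²+955²) = √1358249 ≈ 1165.4, ∠ = arctan(955/668) ≈ 55.03°
pole (s+2000): 2000 + j955 → |·| = √(2000²+955²) = √4912025 ≈ 2216.3, ∠ = arctan(955/2000) ≈ 25.52°
|L| = 2 · 955.33 / 2.5829e+06 ≈ 0.00073973
Gain = 20 log₁₀(0.00073973) ≈ -62.62 dB

-62.6 dB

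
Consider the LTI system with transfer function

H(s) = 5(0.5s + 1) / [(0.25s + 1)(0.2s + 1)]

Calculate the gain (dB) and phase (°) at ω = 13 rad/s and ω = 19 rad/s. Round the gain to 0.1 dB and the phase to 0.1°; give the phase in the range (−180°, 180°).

ω = 13: 10.8 dB, -60.6°; ω = 19: 8.0 dB, -69.4°

At ω = 13 rad/s:
zero (1 + j13·0.5) = 1 + j6.5 → |·| ≈ 6.5765, ∠ ≈ 81.25°
pole (1 + j13·0.25) = 1 + j3.25 → |·| ≈ 3.4004, ∠ ≈ 72.90°
pole (1 + j13·0.2) = 1 + j2.6 → |·| ≈ 2.7857, ∠ ≈ 68.96°
|H| = 5 · 6.5765 / (3.4004 · 2.7857) ≈ 3.4714
Gain = 20 log₁₀(3.4714) ≈ 10.81 dB
∠H = (81.25°) − (72.90° + 68.96°) = -60.61°

At ω = 19 rad/s:
zero (1 + j19·0.5) = 1 + j9.5 → |·| ≈ 9.5525, ∠ ≈ 83.99°
pole (1 + j19·0.25) = 1 + j4.75 → |·| ≈ 4.8541, ∠ ≈ 78.11°
pole (1 + j19·0.2) = 1 + j3.8 → |·| ≈ 3.9294, ∠ ≈ 75.26°
|H| = 5 · 9.5525 / (4.8541 · 3.9294) ≈ 2.5041
Gain = 20 log₁₀(2.5041) ≈ 7.97 dB
∠H = (83.99°) − (78.11° + 75.26°) = -69.38°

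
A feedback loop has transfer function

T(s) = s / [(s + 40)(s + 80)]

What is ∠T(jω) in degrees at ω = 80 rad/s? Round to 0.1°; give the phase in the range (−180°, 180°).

At s = jω = j80:
zero at origin: s = j80 → |·| = 80, ∠ = 90.00°
pole (s+40): 40 + j80 → |·| = √(40²+80²) = √8000 ≈ 89.443, ∠ = arctan(80/40) ≈ 63.43°
pole (s+80): 80 + j80 → |·| = √(80²+80²) = √12800 ≈ 113.14, ∠ = arctan(80/80) ≈ 45.00°
∠T = 90.00° − 108.43° = -18.43°

-18.4°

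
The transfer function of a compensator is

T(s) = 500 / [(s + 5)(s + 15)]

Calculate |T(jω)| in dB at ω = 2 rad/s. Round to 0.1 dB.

15.8 dB

At s = jω = j2:
pole (s+5): 5 + j2 → |·| = √(5²+2²) = √29 ≈ 5.3852, ∠ = arctan(2/5) ≈ 21.80°
pole (s+15): 15 + j2 → |·| = √(15²+2²) = √229 ≈ 15.133, ∠ = arctan(2/15) ≈ 7.59°
|T| = 500 / 81.494 ≈ 6.1354
Gain = 20 log₁₀(6.1354) ≈ 15.76 dB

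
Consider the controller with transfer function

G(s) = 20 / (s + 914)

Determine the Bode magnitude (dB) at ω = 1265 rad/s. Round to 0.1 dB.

-37.8 dB

At s = jω = j1265:
pole (s+914): 914 + j1265 → |·| = √(914²+1265²) = √2435621 ≈ 1560.6, ∠ = arctan(1265/914) ≈ 54.15°
|G| = 20 / 1560.6 ≈ 0.012816
Gain = 20 log₁₀(0.012816) ≈ -37.84 dB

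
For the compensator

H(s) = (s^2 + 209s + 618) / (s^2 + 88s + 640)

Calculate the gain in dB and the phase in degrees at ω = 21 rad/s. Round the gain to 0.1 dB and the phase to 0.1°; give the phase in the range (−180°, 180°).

7.5 dB, 3.8°

Substitute s = j21:
Numerator: (j21)^2 + 209(j21) + 618 = 177 + j4389
Denominator: (j21)^2 + 88(j21) + 640 = 199 + j1848
|N| = √(177² + 4389²) ≈ 4392.6, ∠N ≈ 87.69°
|D| = √(199² + 1848²) ≈ 1858.7, ∠D ≈ 83.85°
|H| = 4392.6 / 1858.7 ≈ 2.3633
Gain = 20 log₁₀(2.3633) ≈ 7.47 dB
∠H = 87.69° − 83.85° = 3.84°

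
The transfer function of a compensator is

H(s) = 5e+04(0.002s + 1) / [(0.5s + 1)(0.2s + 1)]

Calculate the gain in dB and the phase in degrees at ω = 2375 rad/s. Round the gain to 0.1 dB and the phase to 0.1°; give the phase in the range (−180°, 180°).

At ω = 2375 rad/s:
zero (1 + j2375·0.002) = 1 + j4.75 → |·| ≈ 4.8541, ∠ ≈ 78.11°
pole (1 + j2375·0.5) = 1 + j1187.5 → |·| ≈ 1187.5, ∠ ≈ 89.95°
pole (1 + j2375·0.2) = 1 + j475 → |·| ≈ 475, ∠ ≈ 89.88°
|H| = 5e+04 · 4.8541 / (1187.5 · 475) ≈ 0.43028
Gain = 20 log₁₀(0.43028) ≈ -7.32 dB
∠H = (78.11°) − (89.95° + 89.88°) = -101.72°

-7.3 dB, -101.7°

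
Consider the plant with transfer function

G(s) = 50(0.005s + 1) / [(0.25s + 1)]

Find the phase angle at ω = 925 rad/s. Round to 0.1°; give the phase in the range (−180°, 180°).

-12.0°

At ω = 925 rad/s:
zero (1 + j925·0.005) = 1 + j4.625 → |·| ≈ 4.7319, ∠ ≈ 77.80°
pole (1 + j925·0.25) = 1 + j231.25 → |·| ≈ 231.25, ∠ ≈ 89.75°
∠G = (77.80°) − (89.75°) = -11.95°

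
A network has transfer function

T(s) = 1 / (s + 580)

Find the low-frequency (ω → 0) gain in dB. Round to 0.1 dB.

-55.3 dB

T(0) = 1 / (580) ≈ 0.0017241
20 log₁₀(0.0017241) ≈ -55.27 dB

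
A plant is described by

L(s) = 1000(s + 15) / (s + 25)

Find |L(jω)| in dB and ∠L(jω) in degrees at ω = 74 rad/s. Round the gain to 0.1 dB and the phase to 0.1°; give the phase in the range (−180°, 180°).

At s = jω = j74:
zero (s+15): 15 + j74 → |·| = √(15²+74²) = √5701 ≈ 75.505, ∠ = arctan(74/15) ≈ 78.54°
pole (s+25): 25 + j74 → |·| = √(25²+74²) = √6101 ≈ 78.109, ∠ = arctan(74/25) ≈ 71.33°
|L| = 1000 · 75.505 / 78.109 ≈ 966.66
Gain = 20 log₁₀(966.66) ≈ 59.71 dB
∠L = 78.54° − 71.33° = 7.21°

59.7 dB, 7.2°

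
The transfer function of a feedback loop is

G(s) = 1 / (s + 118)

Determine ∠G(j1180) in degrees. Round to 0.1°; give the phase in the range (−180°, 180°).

-84.3°

At s = jω = j1180:
pole (s+118): 118 + j1180 → |·| = √(118²+1180²) = √1406324 ≈ 1185.9, ∠ = arctan(1180/118) ≈ 84.29°
∠G = 0.00° − 84.29° = -84.29°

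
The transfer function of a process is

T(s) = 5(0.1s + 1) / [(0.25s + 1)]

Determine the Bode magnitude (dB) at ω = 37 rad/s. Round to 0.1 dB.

At ω = 37 rad/s:
zero (1 + j37·0.1) = 1 + j3.7 → |·| ≈ 3.8328, ∠ ≈ 74.88°
pole (1 + j37·0.25) = 1 + j9.25 → |·| ≈ 9.3039, ∠ ≈ 83.83°
|T| = 5 · 3.8328 / (9.3039) ≈ 2.0598
Gain = 20 log₁₀(2.0598) ≈ 6.28 dB

6.3 dB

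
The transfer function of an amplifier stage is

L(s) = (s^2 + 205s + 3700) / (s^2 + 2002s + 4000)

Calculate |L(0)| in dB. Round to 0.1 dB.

-0.7 dB

L(0) = 3700 / 4000 = 0.925
20 log₁₀(0.925) ≈ -0.68 dB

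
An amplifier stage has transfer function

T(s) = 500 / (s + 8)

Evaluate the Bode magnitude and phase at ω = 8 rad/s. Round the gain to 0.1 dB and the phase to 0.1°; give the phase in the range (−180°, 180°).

Substitute s = j8:
Numerator: 500 = 500 + j0
Denominator: (j8) + 8 = 8 + j8
|N| = √(500² + 0²) ≈ 500, ∠N ≈ 0.00°
|D| = √(8² + 8²) ≈ 11.314, ∠D ≈ 45.00°
|T| = 500 / 11.314 ≈ 44.193
Gain = 20 log₁₀(44.193) ≈ 32.91 dB
∠T = 0.00° − 45.00° = -45.00°

32.9 dB, -45.0°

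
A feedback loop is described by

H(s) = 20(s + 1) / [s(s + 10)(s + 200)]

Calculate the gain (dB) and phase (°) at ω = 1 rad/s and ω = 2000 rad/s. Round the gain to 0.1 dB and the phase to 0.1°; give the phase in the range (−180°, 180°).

At s = jω = j1:
zero (s+1): 1 + j1 → |·| = √(1²+1²) = √2 ≈ 1.4142, ∠ = arctan(1/1) ≈ 45.00°
pole (s+10): 10 + j1 → |·| = √(10²+1²) = √101 ≈ 10.05, ∠ = arctan(1/10) ≈ 5.71°
pole (s+200): 200 + j1 → |·| = √(200²+1²) = √40001 ≈ 200, ∠ = arctan(1/200) ≈ 0.29°
pole at origin: |s| = 1, ∠ = 90.00° (in denominator)
|H| = 20 · 1.4142 / 2010 ≈ 0.014072
Gain = 20 log₁₀(0.014072) ≈ -37.03 dB
∠H = 45.00° − 96.00° = -51.00°

At s = jω = j2000:
zero (s+1): 1 + j2000 → |·| = √(1²+2000²) = √4000001 ≈ 2000, ∠ = arctan(2000/1) ≈ 89.97°
pole (s+10): 10 + j2000 → |·| = √(10²+2000²) = √4000100 ≈ 2000, ∠ = arctan(2000/10) ≈ 89.71°
pole (s+200): 200 + j2000 → |·| = √(200²+2000²) = √4040000 ≈ 2010, ∠ = arctan(2000/200) ≈ 84.29°
pole at origin: |s| = 2000, ∠ = 90.00° (in denominator)
|H| = 20 · 2000 / 8.04e+09 ≈ 4.9751e-06
Gain = 20 log₁₀(4.9751e-06) ≈ -106.06 dB
∠H = 89.97° − 264.00° = -174.03°

ω = 1: -37.0 dB, -51.0°; ω = 2000: -106.1 dB, -174.0°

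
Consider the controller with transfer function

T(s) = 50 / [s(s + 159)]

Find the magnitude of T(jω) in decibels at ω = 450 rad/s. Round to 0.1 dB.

-72.7 dB

At s = jω = j450:
pole (s+159): 159 + j450 → |·| = √(159²+450²) = √227781 ≈ 477.26, ∠ = arctan(450/159) ≈ 70.54°
pole at origin: |s| = 450, ∠ = 90.00° (in denominator)
|T| = 50 / 2.1477e+05 ≈ 0.00023281
Gain = 20 log₁₀(0.00023281) ≈ -72.66 dB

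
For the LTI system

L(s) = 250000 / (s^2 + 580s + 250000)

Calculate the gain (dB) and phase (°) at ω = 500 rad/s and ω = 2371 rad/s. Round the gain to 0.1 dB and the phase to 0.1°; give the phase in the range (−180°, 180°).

At s = jω = j500:
quadratic: (j500)² + 580·j500 + 250000 = 0 + j290000 → |·| ≈ 2.9e+05, ∠ ≈ 90.00°
|L| = 250000 / 2.9e+05 ≈ 0.86207
Gain = 20 log₁₀(0.86207) ≈ -1.29 dB
∠L = 0.00° − 90.00° = -90.00°

At s = jω = j2371:
quadratic: (j2371)² + 580·j2371 + 250000 = -5371641 + j1375180 → |·| ≈ 5.5449e+06, ∠ ≈ 165.64°
|L| = 250000 / 5.5449e+06 ≈ 0.045086
Gain = 20 log₁₀(0.045086) ≈ -26.92 dB
∠L = 0.00° − 165.64° = -165.64°

ω = 500: -1.3 dB, -90.0°; ω = 2371: -26.9 dB, -165.6°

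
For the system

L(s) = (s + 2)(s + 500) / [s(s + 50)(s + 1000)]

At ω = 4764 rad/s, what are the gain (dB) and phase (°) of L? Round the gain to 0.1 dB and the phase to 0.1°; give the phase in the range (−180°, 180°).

-73.7 dB, -83.6°

At s = jω = j4764:
zero (s+2): 2 + j4764 → |·| = √(2²+4764²) = √22695700 ≈ 4764, ∠ = arctan(4764/2) ≈ 89.98°
zero (s+500): 500 + j4764 → |·| = √(500²+4764²) = √22945696 ≈ 4790.2, ∠ = arctan(4764/500) ≈ 84.01°
pole (s+50): 50 + j4764 → |·| = √(50²+4764²) = √22698196 ≈ 4764.3, ∠ = arctan(4764/50) ≈ 89.40°
pole (s+1000): 1000 + j4764 → |·| = √(1000²+4764²) = √23695696 ≈ 4867.8, ∠ = arctan(4764/1000) ≈ 78.15°
pole at origin: |s| = 4764, ∠ = 90.00° (in denominator)
|L| = 1 · 2.2821e+07 / 1.1049e+11 ≈ 0.00020654
Gain = 20 log₁₀(0.00020654) ≈ -73.70 dB
∠L = 173.99° − 257.55° = -83.56°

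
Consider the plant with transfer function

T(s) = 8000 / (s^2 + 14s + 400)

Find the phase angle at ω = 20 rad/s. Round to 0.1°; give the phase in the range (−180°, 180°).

At s = jω = j20:
quadratic: (j20)² + 14·j20 + 400 = 0 + j280 → |·| ≈ 280, ∠ ≈ 90.00°
∠T = 0.00° − 90.00° = -90.00°

-90.0°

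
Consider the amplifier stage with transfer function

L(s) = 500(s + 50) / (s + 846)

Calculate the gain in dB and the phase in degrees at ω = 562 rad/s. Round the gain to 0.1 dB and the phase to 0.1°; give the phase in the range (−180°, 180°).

At s = jω = j562:
zero (s+50): 50 + j562 → |·| = √(50²+562²) = √318344 ≈ 564.22, ∠ = arctan(562/50) ≈ 84.92°
pole (s+846): 846 + j562 → |·| = √(846²+562²) = √1031560 ≈ 1015.7, ∠ = arctan(562/846) ≈ 33.60°
|L| = 500 · 564.22 / 1015.7 ≈ 277.75
Gain = 20 log₁₀(277.75) ≈ 48.87 dB
∠L = 84.92° − 33.60° = 51.32°

48.9 dB, 51.3°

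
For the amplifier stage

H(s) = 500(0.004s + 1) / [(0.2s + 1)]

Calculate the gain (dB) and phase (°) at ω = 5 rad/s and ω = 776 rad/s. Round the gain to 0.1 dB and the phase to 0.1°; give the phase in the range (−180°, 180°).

ω = 5: 51.0 dB, -43.9°; ω = 776: 20.4 dB, -17.5°

At ω = 5 rad/s:
zero (1 + j5·0.004) = 1 + j0.02 → |·| ≈ 1.0002, ∠ ≈ 1.15°
pole (1 + j5·0.2) = 1 + j1 → |·| ≈ 1.4142, ∠ ≈ 45.00°
|H| = 500 · 1.0002 / (1.4142) ≈ 353.63
Gain = 20 log₁₀(353.63) ≈ 50.97 dB
∠H = (1.15°) − (45.00°) = -43.85°

At ω = 776 rad/s:
zero (1 + j776·0.004) = 1 + j3.104 → |·| ≈ 3.2611, ∠ ≈ 72.14°
pole (1 + j776·0.2) = 1 + j155.2 → |·| ≈ 155.2, ∠ ≈ 89.63°
|H| = 500 · 3.2611 / (155.2) ≈ 10.506
Gain = 20 log₁₀(10.506) ≈ 20.43 dB
∠H = (72.14°) − (89.63°) = -17.49°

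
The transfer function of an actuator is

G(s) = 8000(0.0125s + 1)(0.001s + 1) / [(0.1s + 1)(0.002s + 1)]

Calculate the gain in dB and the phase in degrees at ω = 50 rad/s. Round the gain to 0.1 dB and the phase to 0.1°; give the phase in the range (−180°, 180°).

65.3 dB, -49.5°

At ω = 50 rad/s:
zero (1 + j50·0.0125) = 1 + j0.625 → |·| ≈ 1.1792, ∠ ≈ 32.01°
zero (1 + j50·0.001) = 1 + j0.05 → |·| ≈ 1.0012, ∠ ≈ 2.86°
pole (1 + j50·0.1) = 1 + j5 → |·| ≈ 5.099, ∠ ≈ 78.69°
pole (1 + j50·0.002) = 1 + j0.1 → |·| ≈ 1.005, ∠ ≈ 5.71°
|G| = 8000 · 1.1792 · 1.0012 / (5.099 · 1.005) ≈ 1843.1
Gain = 20 log₁₀(1843.1) ≈ 65.31 dB
∠G = (32.01° + 2.86°) − (78.69° + 5.71°) = -49.53°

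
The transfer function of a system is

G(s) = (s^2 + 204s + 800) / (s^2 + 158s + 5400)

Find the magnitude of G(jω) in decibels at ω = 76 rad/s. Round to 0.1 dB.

2.6 dB

Substitute s = j76:
Numerator: (j76)^2 + 204(j76) + 800 = -4976 + j15504
Denominator: (j76)^2 + 158(j76) + 5400 = -376 + j12008
|N| = √(4976² + 15504²) ≈ 16283, ∠N ≈ 107.79°
|D| = √(376² + 12008²) ≈ 12014, ∠D ≈ 91.79°
|G| = 16283 / 12014 ≈ 1.3553
Gain = 20 log₁₀(1.3553) ≈ 2.64 dB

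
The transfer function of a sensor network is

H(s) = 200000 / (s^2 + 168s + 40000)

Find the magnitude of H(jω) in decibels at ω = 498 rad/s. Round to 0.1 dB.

-1.0 dB

At s = jω = j498:
quadratic: (j498)² + 168·j498 + 40000 = -208004 + j83664 → |·| ≈ 2.242e+05, ∠ ≈ 158.09°
|H| = 200000 / 2.242e+05 ≈ 0.89206
Gain = 20 log₁₀(0.89206) ≈ -0.99 dB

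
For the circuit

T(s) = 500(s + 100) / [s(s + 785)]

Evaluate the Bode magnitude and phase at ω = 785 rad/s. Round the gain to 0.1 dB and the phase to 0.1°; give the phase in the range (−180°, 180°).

-6.9 dB, -52.3°

At s = jω = j785:
zero (s+100): 100 + j785 → |·| = √(100²+785²) = √626225 ≈ 791.34, ∠ = arctan(785/100) ≈ 82.74°
pole (s+785): 785 + j785 → |·| = √(785²+785²) = √1232450 ≈ 1110.2, ∠ = arctan(785/785) ≈ 45.00°
pole at origin: |s| = 785, ∠ = 90.00° (in denominator)
|T| = 500 · 791.34 / 8.7151e+05 ≈ 0.45401
Gain = 20 log₁₀(0.45401) ≈ -6.86 dB
∠T = 82.74° − 135.00° = -52.26°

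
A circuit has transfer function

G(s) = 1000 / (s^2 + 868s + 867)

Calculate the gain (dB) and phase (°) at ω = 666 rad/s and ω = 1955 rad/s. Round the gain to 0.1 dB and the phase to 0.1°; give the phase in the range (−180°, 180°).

ω = 666: -57.2 dB, -127.4°; ω = 1955: -72.4 dB, -156.1°

Substitute s = j666:
Numerator: 1000 = 1000 + j0
Denominator: (j666)^2 + 868(j666) + 867 = -442689 + j578088
|N| = √(1000² + 0²) ≈ 1000, ∠N ≈ 0.00°
|D| = √(442689² + 578088²) ≈ 7.2812e+05, ∠D ≈ 127.44°
|G| = 1000 / 7.2812e+05 ≈ 0.0013734
Gain = 20 log₁₀(0.0013734) ≈ -57.24 dB
∠G = 0.00° − 127.44° = -127.44°

Substitute s = j1955:
Numerator: 1000 = 1000 + j0
Denominator: (j1955)^2 + 868(j1955) + 867 = -3821158 + j1696940
|N| = √(1000² + 0²) ≈ 1000, ∠N ≈ 0.00°
|D| = √(3821158² + 1696940²) ≈ 4.181e+06, ∠D ≈ 156.05°
|G| = 1000 / 4.181e+06 ≈ 0.00023918
Gain = 20 log₁₀(0.00023918) ≈ -72.43 dB
∠G = 0.00° − 156.05° = -156.05°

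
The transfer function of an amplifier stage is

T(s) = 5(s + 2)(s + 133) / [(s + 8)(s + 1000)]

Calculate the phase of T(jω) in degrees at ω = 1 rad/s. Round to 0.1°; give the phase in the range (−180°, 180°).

19.8°

At s = jω = j1:
zero (s+2): 2 + j1 → |·| = √(2²+1²) = √5 ≈ 2.2361, ∠ = arctan(1/2) ≈ 26.57°
zero (s+133): 133 + j1 → |·| = √(133²+1²) = √17690 ≈ 133, ∠ = arctan(1/133) ≈ 0.43°
pole (s+8): 8 + j1 → |·| = √(8²+1²) = √65 ≈ 8.0623, ∠ = arctan(1/8) ≈ 7.13°
pole (s+1000): 1000 + j1 → |·| = √(1000²+1²) = √1000001 ≈ 1000, ∠ = arctan(1/1000) ≈ 0.06°
∠T = 27.00° − 7.19° = 19.81°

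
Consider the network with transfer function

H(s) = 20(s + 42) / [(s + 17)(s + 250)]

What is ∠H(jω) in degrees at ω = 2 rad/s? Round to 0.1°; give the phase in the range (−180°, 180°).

-4.4°

At s = jω = j2:
zero (s+42): 42 + j2 → |·| = √(42²+2²) = √1768 ≈ 42.048, ∠ = arctan(2/42) ≈ 2.73°
pole (s+17): 17 + j2 → |·| = √(17²+2²) = √293 ≈ 17.117, ∠ = arctan(2/17) ≈ 6.71°
pole (s+250): 250 + j2 → |·| = √(250²+2²) = √62504 ≈ 250.01, ∠ = arctan(2/250) ≈ 0.46°
∠H = 2.73° − 7.17° = -4.44°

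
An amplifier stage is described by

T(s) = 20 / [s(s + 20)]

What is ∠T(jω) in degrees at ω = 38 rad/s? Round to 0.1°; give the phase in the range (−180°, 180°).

-152.2°

At s = jω = j38:
pole (s+20): 20 + j38 → |·| = √(20²+38²) = √1844 ≈ 42.942, ∠ = arctan(38/20) ≈ 62.24°
pole at origin: |s| = 38, ∠ = 90.00° (in denominator)
∠T = 0.00° − 152.24° = -152.24°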